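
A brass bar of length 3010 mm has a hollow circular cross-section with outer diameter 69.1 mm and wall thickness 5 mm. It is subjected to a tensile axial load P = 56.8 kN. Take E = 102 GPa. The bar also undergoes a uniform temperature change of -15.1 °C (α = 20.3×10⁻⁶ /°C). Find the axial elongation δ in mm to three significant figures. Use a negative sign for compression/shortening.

0.742 mm

A = 1007 mm².
δ_mech = NL/(AE) = 56800·3010/(1007·102000) = 1.665 mm.
δ_thermal = αLΔT = 20.3e-6·3010·-15.1 = -0.9227 mm.
δ = δ_mech + δ_thermal = 0.742 mm.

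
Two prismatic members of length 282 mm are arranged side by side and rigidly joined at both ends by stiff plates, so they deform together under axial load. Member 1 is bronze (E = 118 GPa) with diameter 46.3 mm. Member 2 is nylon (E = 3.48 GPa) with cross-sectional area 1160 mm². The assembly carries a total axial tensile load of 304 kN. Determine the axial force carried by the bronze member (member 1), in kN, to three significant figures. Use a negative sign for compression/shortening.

298 kN

A_1 = 1684 mm².
Equal strain + equilibrium ⇒ each member carries load in proportion to AE: A₁E₁ = 198700000 N, A₂E₂ = 4037000 N, ΣAE = 202700000 N.
F₁ = P·A₁E₁/ΣAE = 304000·198700000/202700000 = 297900 N.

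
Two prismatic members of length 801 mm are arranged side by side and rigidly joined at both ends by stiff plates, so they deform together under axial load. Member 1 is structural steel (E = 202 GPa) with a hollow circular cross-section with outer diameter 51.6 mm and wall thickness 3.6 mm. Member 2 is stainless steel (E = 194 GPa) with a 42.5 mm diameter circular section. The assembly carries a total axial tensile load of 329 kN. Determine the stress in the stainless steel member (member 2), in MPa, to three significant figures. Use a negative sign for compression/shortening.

A_1 = 542.9 mm².
A_2 = 1419 mm².
Equal strain + equilibrium ⇒ each member carries load in proportion to AE: A₁E₁ = 109700000 N, A₂E₂ = 275200000 N, ΣAE = 384900000 N.
σ₂ = P·E₂/ΣAE = 329000·194000/384900000 = 165.8 MPa.

166 MPa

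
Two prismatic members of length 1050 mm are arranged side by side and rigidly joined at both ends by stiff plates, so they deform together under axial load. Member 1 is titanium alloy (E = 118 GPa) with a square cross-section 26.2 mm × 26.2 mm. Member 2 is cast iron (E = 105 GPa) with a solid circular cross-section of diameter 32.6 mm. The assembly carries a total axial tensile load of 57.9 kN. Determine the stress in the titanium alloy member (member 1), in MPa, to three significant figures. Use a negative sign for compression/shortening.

40.5 MPa

A_1 = 686.4 mm².
A_2 = 834.7 mm².
Equal strain + equilibrium ⇒ each member carries load in proportion to AE: A₁E₁ = 81000000 N, A₂E₂ = 87640000 N, ΣAE = 168600000 N.
σ₁ = P·E₁/ΣAE = 57900·118000/168600000 = 40.51 MPa.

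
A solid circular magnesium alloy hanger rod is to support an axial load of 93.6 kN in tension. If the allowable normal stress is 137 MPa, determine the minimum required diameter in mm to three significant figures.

29.5 mm

Required area A ≥ P/σ_allow = 93600/137 = 683.2 mm².
For a solid circular section, d ≥ √(4A/π) = 29.49 mm.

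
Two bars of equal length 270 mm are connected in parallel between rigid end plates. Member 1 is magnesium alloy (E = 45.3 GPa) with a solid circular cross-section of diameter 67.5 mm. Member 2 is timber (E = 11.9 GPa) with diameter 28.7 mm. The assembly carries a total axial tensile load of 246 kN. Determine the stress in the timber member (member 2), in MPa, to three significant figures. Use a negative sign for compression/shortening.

A_1 = 3578 mm².
A_2 = 646.9 mm².
Equal strain + equilibrium ⇒ each member carries load in proportion to AE: A₁E₁ = 162100000 N, A₂E₂ = 7698000 N, ΣAE = 169800000 N.
σ₂ = P·E₂/ΣAE = 246000·11900/169800000 = 17.24 MPa.

17.2 MPa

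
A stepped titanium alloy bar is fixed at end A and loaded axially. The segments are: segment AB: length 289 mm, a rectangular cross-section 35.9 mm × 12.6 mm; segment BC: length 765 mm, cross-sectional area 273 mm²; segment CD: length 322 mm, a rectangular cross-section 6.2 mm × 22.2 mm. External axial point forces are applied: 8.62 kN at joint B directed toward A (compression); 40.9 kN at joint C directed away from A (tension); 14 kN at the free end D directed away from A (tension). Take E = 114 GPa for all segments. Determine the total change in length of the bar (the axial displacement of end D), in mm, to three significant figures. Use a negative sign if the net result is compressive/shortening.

1.90 mm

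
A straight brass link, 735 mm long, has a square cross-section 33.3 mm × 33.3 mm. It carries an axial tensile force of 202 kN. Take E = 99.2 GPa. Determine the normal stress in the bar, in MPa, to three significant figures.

182 MPa

A = 1109 mm².
σ = N/A = 202000/1109 = 182.2 MPa.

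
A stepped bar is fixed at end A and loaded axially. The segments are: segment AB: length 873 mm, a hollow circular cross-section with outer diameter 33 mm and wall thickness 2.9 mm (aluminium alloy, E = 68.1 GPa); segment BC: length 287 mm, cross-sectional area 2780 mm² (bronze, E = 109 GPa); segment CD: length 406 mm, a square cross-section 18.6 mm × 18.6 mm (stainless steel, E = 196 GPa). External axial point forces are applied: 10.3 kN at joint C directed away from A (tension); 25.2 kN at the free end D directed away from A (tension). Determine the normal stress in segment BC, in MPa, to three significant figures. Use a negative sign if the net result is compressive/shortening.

12.8 MPa

Internal axial forces (sectioning from the free end, tension +): N_CD = 25.2 kN, N_BC = 35.5 kN, N_AB = 35.5 kN.
σ_BC = N_BC/A_BC = 35500/2780 = 12.77 MPa.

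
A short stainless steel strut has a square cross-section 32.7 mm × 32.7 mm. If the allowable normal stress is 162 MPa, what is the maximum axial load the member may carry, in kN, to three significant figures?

173 kN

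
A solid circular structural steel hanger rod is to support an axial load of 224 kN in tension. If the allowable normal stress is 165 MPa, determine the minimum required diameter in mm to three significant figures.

Required area A ≥ P/σ_allow = 224000/165 = 1358 mm².
For a solid circular section, d ≥ √(4A/π) = 41.58 mm.

41.6 mm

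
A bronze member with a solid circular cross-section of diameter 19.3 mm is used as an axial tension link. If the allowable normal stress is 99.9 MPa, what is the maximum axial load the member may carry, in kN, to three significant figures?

29.2 kN

A = 292.6 mm².
P_max = σ_allow · A = 99.9 · 292.6 = 29230 N = 29.23 kN.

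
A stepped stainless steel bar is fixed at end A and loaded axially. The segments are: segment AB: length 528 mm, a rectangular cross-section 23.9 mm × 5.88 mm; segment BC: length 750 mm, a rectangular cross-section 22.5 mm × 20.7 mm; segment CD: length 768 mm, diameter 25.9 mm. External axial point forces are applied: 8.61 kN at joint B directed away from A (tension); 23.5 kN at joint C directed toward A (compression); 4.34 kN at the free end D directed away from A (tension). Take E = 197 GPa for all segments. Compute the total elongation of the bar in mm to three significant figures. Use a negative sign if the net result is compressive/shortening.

Internal axial forces (sectioning from the free end, tension +): N_CD = 4.34 kN, N_BC = -19.16 kN, N_AB = -10.55 kN.
A_AB = 140.5 mm².
A_BC = 465.8 mm².
A_CD = 526.9 mm².
δ_AB = -10550·528/(140.5·197000) = -0.2012 mm
δ_BC = -19160·750/(465.8·197000) = -0.1566 mm
δ_CD = 4340·768/(526.9·197000) = 0.03211 mm
δ = Σδ_i = -0.3257 mm.

-0.326 mm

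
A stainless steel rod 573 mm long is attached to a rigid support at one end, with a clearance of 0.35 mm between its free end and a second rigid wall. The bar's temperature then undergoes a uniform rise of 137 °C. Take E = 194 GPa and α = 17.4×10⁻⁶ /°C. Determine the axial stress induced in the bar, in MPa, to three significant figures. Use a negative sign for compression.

-344 MPa

Free thermal expansion αLΔT = 17.4e-6 · 573 · 137 = 1.366 mm.
The walls engage after the gap closes; constrained expansion = 1.366 − 0.35 = 1.016 mm.
The walls impose strain ε = −(1.016)/573 = -1.7730e-03; σ = Eε = 194000 · -1.7730e-03 = -344 MPa.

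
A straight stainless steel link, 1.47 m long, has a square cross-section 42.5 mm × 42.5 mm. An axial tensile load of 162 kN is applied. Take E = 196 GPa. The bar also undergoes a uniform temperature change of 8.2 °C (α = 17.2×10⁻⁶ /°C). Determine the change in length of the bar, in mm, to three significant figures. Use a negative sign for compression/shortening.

0.880 mm

A = 1806 mm².
δ_mech = NL/(AE) = 162000·1470/(1806·196000) = 0.6727 mm.
δ_thermal = αLΔT = 17.2e-6·1470·8.2 = 0.2073 mm.
δ = δ_mech + δ_thermal = 0.88 mm.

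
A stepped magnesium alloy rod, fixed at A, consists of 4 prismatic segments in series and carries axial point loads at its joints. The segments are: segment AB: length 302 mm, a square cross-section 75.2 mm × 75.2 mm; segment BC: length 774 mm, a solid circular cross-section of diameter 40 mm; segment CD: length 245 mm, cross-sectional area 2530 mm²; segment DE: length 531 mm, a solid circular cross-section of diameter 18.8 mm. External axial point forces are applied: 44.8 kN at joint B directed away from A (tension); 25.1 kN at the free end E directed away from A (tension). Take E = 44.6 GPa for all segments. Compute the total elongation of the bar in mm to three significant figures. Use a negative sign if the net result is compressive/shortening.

1.56 mm

Internal axial forces (sectioning from the free end, tension +): N_DE = 25.1 kN, N_CD = 25.1 kN, N_BC = 25.1 kN, N_AB = 69.9 kN.
A_AB = 5655 mm².
A_BC = 1257 mm².
A_DE = 277.6 mm².
δ_AB = 69900·302/(5655·44600) = 0.0837 mm
δ_BC = 25100·774/(1257·44600) = 0.3466 mm
δ_CD = 25100·245/(2530·44600) = 0.0545 mm
δ_DE = 25100·531/(277.6·44600) = 1.077 mm
δ = Σδ_i = 1.561 mm.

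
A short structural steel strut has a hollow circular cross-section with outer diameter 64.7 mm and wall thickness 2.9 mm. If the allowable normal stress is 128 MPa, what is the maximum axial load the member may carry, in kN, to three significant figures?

72.1 kN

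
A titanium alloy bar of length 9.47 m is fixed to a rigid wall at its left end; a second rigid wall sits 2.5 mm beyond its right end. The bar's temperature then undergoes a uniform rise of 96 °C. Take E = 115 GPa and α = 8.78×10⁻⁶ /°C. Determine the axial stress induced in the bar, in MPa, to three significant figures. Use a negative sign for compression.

-66.6 MPa

Free thermal expansion αLΔT = 8.78e-6 · 9470 · 96 = 7.982 mm.
The walls engage after the gap closes; constrained expansion = 7.982 − 2.5 = 5.482 mm.
The walls impose strain ε = −(5.482)/9470 = -5.7889e-04; σ = Eε = 115000 · -5.7889e-04 = -66.57 MPa.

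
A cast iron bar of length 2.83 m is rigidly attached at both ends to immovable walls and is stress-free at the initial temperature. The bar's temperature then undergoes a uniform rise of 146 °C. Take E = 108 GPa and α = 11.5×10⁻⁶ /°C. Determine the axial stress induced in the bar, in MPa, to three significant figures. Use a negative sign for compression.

-181 MPa

Free thermal expansion αLΔT = 11.5e-6 · 2830 · 146 = 4.752 mm.
The walls impose strain ε = −(4.752)/2830 = -1.6790e-03; σ = Eε = 108000 · -1.6790e-03 = -181.3 MPa.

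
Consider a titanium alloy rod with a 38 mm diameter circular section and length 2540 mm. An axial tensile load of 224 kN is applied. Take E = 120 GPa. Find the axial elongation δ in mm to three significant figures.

A = 1134 mm².
δ_mech = NL/(AE) = 224000·2540/(1134·120000) = 4.181 mm.

4.18 mm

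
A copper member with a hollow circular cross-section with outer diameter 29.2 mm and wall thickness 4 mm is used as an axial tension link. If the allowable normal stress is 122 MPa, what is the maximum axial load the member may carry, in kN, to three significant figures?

38.6 kN

A = 316.7 mm².
P_max = σ_allow · A = 122 · 316.7 = 38630 N = 38.63 kN.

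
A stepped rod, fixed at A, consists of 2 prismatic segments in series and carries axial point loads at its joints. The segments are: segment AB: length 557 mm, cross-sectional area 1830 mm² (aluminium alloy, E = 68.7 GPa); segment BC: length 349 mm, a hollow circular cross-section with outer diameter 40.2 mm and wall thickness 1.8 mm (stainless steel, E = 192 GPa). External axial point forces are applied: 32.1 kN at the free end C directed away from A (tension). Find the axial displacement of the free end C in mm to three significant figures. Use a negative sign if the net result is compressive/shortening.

0.411 mm

Internal axial forces (sectioning from the free end, tension +): N_BC = 32.1 kN, N_AB = 32.1 kN.
A_BC = 217.1 mm².
δ_AB = 32100·557/(1830·68700) = 0.1422 mm
δ_BC = 32100·349/(217.1·192000) = 0.2687 mm
δ = Σδ_i = 0.4109 mm.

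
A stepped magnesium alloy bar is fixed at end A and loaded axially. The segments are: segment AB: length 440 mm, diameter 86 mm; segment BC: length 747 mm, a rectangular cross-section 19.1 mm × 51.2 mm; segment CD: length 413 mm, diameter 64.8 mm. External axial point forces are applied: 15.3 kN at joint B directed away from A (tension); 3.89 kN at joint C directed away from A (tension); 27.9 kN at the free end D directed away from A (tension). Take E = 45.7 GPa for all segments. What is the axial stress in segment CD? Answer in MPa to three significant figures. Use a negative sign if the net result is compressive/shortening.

Internal axial forces (sectioning from the free end, tension +): N_CD = 27.9 kN, N_BC = 31.79 kN, N_AB = 47.09 kN.
A_CD = 3298 mm².
σ_CD = N_CD/A_CD = 27900/3298 = 8.46 MPa.

8.46 MPa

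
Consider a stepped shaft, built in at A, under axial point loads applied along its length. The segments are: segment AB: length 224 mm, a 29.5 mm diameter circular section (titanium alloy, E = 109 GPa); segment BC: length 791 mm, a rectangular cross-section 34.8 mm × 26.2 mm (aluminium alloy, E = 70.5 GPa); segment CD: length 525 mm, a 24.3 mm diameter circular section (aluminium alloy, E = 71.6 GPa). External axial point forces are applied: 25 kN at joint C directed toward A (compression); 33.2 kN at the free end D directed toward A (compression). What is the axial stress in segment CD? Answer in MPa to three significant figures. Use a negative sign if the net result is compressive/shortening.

Internal axial forces (sectioning from the free end, tension +): N_CD = -33.2 kN, N_BC = -58.2 kN, N_AB = -58.2 kN.
A_CD = 463.8 mm².
σ_CD = N_CD/A_CD = -33200/463.8 = -71.59 MPa.

-71.6 MPa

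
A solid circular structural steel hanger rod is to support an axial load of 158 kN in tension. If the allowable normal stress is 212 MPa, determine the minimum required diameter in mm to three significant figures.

30.8 mm

Required area A ≥ P/σ_allow = 158000/212 = 745.3 mm².
For a solid circular section, d ≥ √(4A/π) = 30.8 mm.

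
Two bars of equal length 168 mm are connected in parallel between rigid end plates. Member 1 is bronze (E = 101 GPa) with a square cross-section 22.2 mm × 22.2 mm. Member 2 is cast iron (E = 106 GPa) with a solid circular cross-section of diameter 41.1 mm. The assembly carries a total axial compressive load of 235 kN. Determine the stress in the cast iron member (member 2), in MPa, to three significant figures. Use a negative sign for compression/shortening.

A_1 = 492.8 mm².
A_2 = 1327 mm².
Equal strain + equilibrium ⇒ each member carries load in proportion to AE: A₁E₁ = 49780000 N, A₂E₂ = 140600000 N, ΣAE = 190400000 N.
σ₂ = P·E₂/ΣAE = -235000·106000/190400000 = -130.8 MPa.

-131 MPa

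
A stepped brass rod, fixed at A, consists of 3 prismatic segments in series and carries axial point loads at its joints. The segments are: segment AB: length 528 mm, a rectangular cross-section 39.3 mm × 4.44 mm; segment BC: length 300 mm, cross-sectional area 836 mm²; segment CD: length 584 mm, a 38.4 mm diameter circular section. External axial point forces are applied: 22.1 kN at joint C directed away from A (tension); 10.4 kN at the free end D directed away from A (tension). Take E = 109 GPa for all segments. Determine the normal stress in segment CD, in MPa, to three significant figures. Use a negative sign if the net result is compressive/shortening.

8.98 MPa

Internal axial forces (sectioning from the free end, tension +): N_CD = 10.4 kN, N_BC = 32.5 kN, N_AB = 32.5 kN.
A_CD = 1158 mm².
σ_CD = N_CD/A_CD = 10400/1158 = 8.98 MPa.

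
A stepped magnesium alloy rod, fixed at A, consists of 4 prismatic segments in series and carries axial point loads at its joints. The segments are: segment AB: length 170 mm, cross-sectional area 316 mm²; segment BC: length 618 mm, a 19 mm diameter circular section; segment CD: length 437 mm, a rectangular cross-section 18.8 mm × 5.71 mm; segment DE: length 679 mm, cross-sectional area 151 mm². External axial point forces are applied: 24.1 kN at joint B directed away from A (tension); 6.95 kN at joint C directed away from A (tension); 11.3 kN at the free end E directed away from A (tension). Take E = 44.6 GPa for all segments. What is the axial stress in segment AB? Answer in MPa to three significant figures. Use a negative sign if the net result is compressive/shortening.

134 MPa

Internal axial forces (sectioning from the free end, tension +): N_DE = 11.3 kN, N_CD = 11.3 kN, N_BC = 18.25 kN, N_AB = 42.35 kN.
σ_AB = N_AB/A_AB = 42350/316 = 134 MPa.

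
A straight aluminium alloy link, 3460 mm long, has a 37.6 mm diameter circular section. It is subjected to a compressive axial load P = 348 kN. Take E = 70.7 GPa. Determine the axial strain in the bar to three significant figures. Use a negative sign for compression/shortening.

-0.00443

A = 1110 mm².
σ = N/A = -313.4 MPa; ε = σ/E = -313.4/70700 = -4.433e-03.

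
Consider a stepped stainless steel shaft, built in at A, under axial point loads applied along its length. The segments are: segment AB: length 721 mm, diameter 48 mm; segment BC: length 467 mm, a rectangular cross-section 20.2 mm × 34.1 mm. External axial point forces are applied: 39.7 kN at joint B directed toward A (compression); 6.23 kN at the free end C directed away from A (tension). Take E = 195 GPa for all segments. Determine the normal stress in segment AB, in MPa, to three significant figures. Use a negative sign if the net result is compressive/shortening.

Internal axial forces (sectioning from the free end, tension +): N_BC = 6.23 kN, N_AB = -33.47 kN.
A_AB = 1810 mm².
σ_AB = N_AB/A_AB = -33470/1810 = -18.5 MPa.

-18.5 MPa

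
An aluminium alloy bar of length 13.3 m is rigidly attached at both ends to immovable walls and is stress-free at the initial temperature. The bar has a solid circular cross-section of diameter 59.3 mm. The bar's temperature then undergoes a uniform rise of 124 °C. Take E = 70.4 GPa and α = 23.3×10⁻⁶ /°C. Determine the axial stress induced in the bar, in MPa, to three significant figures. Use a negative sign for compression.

Free thermal expansion αLΔT = 23.3e-6 · 13300 · 124 = 38.43 mm.
The walls impose strain ε = −(38.43)/13300 = -2.8892e-03; σ = Eε = 70400 · -2.8892e-03 = -203.4 MPa.

-203 MPa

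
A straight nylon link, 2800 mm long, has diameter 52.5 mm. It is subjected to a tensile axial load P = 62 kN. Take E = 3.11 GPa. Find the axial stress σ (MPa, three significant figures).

28.6 MPa

A = 2165 mm².
σ = N/A = 62000/2165 = 28.64 MPa.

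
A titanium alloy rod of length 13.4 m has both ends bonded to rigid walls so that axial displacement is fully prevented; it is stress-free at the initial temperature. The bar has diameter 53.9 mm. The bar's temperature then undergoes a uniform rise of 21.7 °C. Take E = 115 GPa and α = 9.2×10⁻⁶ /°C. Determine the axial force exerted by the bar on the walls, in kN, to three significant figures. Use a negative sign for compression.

Free thermal expansion αLΔT = 9.2e-6 · 13400 · 21.7 = 2.675 mm.
The walls impose strain ε = −(2.675)/13400 = -1.9964e-04; σ = Eε = 115000 · -1.9964e-04 = -22.96 MPa.
Wall reaction R = σ·A = -22.96·2282 = -52390 N = -52.39 kN.

-52.4 kN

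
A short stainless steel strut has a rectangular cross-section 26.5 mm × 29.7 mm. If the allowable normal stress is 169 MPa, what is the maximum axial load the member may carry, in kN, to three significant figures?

A = 787 mm².
P_max = σ_allow · A = 169 · 787 = 133000 N = 133 kN.

133 kN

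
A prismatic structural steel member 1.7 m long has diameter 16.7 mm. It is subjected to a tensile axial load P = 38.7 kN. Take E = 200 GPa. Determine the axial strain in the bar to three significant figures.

8.83e-04

A = 219 mm².
σ = N/A = 176.7 MPa; ε = σ/E = 176.7/200000 = 8.834e-04.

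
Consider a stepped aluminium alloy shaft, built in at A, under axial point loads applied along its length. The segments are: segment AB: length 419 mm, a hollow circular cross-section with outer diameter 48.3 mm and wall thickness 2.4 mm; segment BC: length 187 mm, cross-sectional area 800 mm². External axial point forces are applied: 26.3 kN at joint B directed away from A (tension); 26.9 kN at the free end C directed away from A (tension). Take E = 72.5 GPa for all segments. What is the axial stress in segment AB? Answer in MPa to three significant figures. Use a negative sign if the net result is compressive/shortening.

154 MPa

Internal axial forces (sectioning from the free end, tension +): N_BC = 26.9 kN, N_AB = 53.2 kN.
A_AB = 346.1 mm².
σ_AB = N_AB/A_AB = 53200/346.1 = 153.7 MPa.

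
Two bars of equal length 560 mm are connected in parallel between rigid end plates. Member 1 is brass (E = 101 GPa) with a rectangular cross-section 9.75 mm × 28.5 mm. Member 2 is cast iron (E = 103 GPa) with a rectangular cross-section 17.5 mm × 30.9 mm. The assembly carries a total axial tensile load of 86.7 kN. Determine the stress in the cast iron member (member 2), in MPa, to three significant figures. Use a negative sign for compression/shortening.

107 MPa

A_1 = 277.9 mm².
A_2 = 540.8 mm².
Equal strain + equilibrium ⇒ each member carries load in proportion to AE: A₁E₁ = 28070000 N, A₂E₂ = 55700000 N, ΣAE = 83760000 N.
σ₂ = P·E₂/ΣAE = 86700·103000/83760000 = 106.6 MPa.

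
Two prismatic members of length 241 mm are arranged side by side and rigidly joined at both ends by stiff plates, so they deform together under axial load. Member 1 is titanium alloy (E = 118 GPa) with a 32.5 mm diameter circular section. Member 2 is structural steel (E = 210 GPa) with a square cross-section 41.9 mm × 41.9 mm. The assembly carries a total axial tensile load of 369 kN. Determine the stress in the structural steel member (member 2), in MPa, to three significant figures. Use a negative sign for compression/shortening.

166 MPa

A_1 = 829.6 mm².
A_2 = 1756 mm².
Equal strain + equilibrium ⇒ each member carries load in proportion to AE: A₁E₁ = 97890000 N, A₂E₂ = 368700000 N, ΣAE = 466600000 N.
σ₂ = P·E₂/ΣAE = 369000·210000/466600000 = 166.1 MPa.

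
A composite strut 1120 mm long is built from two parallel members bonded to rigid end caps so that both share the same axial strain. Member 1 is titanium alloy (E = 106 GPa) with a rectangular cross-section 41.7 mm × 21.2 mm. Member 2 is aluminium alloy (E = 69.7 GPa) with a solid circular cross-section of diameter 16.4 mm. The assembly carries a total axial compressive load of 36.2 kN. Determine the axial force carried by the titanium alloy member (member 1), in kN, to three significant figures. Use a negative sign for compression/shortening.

-31.3 kN

A_1 = 884 mm².
A_2 = 211.2 mm².
Equal strain + equilibrium ⇒ each member carries load in proportion to AE: A₁E₁ = 93710000 N, A₂E₂ = 14720000 N, ΣAE = 108400000 N.
F₁ = P·A₁E₁/ΣAE = -36200·93710000/108400000 = -31280 N.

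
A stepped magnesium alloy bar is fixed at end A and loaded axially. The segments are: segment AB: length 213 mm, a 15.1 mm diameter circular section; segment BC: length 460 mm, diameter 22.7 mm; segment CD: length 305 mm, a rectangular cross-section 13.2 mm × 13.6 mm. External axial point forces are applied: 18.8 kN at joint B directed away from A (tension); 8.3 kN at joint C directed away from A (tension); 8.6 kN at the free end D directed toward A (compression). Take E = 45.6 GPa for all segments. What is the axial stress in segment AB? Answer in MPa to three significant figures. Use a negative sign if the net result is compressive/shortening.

Internal axial forces (sectioning from the free end, tension +): N_CD = -8.6 kN, N_BC = -0.3 kN, N_AB = 18.5 kN.
A_AB = 179.1 mm².
σ_AB = N_AB/A_AB = 18500/179.1 = 103.3 MPa.

103 MPa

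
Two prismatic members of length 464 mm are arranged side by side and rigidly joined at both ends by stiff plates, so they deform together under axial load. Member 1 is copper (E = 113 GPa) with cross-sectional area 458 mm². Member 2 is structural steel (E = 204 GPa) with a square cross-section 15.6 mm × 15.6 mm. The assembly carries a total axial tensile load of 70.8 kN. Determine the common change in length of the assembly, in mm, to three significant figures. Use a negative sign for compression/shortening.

A_2 = 243.4 mm².
Equal strain + equilibrium ⇒ each member carries load in proportion to AE: A₁E₁ = 51750000 N, A₂E₂ = 49650000 N, ΣAE = 101400000 N.
δ = PL/ΣAE = 70800·464/101400000 = 0.324 mm.

0.324 mm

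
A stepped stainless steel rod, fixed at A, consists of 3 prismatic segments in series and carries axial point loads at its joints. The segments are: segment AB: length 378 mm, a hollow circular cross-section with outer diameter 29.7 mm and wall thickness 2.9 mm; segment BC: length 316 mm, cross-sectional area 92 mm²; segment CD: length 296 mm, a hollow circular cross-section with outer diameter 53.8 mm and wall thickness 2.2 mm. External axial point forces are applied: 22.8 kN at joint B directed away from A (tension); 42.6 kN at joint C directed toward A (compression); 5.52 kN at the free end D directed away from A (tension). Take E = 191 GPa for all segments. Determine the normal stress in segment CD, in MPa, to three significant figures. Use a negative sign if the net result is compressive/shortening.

Internal axial forces (sectioning from the free end, tension +): N_CD = 5.52 kN, N_BC = -37.08 kN, N_AB = -14.28 kN.
A_CD = 356.6 mm².
σ_CD = N_CD/A_CD = 5520/356.6 = 15.48 MPa.

15.5 MPa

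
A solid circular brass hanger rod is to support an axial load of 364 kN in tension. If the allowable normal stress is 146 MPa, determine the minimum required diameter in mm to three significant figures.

56.3 mm

Required area A ≥ P/σ_allow = 364000/146 = 2493 mm².
For a solid circular section, d ≥ √(4A/π) = 56.34 mm.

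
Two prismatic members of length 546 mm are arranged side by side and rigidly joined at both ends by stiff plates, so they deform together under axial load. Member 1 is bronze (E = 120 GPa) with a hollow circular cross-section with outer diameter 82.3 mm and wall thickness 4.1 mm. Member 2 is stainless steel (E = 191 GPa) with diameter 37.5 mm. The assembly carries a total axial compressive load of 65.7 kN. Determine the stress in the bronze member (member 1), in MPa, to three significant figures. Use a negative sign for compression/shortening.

-23.8 MPa

A_1 = 1007 mm².
A_2 = 1104 mm².
Equal strain + equilibrium ⇒ each member carries load in proportion to AE: A₁E₁ = 120900000 N, A₂E₂ = 211000000 N, ΣAE = 331800000 N.
σ₁ = P·E₁/ΣAE = -65700·120000/331800000 = -23.76 MPa.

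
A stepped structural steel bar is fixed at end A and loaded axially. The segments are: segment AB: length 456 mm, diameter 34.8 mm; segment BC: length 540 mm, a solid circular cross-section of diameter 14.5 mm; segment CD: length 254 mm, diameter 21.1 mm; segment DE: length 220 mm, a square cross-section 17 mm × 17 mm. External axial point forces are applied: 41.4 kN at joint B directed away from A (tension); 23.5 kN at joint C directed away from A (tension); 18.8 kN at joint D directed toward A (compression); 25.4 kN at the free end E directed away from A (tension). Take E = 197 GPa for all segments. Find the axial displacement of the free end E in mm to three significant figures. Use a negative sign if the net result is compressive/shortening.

Internal axial forces (sectioning from the free end, tension +): N_DE = 25.4 kN, N_CD = 6.6 kN, N_BC = 30.1 kN, N_AB = 71.5 kN.
A_AB = 951.1 mm².
A_BC = 165.1 mm².
A_CD = 349.7 mm².
A_DE = 289 mm².
δ_AB = 71500·456/(951.1·197000) = 0.174 mm
δ_BC = 30100·540/(165.1·197000) = 0.4997 mm
δ_CD = 6600·254/(349.7·197000) = 0.02434 mm
δ_DE = 25400·220/(289·197000) = 0.09815 mm
δ = Σδ_i = 0.7961 mm.

0.796 mm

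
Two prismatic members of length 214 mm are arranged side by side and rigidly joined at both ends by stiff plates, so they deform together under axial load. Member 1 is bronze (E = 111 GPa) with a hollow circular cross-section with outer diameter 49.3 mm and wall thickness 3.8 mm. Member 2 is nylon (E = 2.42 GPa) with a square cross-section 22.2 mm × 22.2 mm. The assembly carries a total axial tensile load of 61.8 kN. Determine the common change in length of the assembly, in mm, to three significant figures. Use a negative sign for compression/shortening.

0.215 mm

A_1 = 543.2 mm².
A_2 = 492.8 mm².
Equal strain + equilibrium ⇒ each member carries load in proportion to AE: A₁E₁ = 60290000 N, A₂E₂ = 1193000 N, ΣAE = 61490000 N.
δ = PL/ΣAE = 61800·214/61490000 = 0.2151 mm.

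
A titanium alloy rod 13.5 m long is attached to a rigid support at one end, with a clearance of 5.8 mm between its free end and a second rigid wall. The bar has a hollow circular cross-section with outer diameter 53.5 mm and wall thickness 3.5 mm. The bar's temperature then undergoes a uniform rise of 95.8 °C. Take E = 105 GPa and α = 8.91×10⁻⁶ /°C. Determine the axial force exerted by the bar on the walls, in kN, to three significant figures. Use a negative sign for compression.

Free thermal expansion αLΔT = 8.91e-6 · 13500 · 95.8 = 11.52 mm.
The walls engage after the gap closes; constrained expansion = 11.52 − 5.8 = 5.723 mm.
The walls impose strain ε = −(5.723)/13500 = -4.2395e-04; σ = Eε = 105000 · -4.2395e-04 = -44.51 MPa.
Wall reaction R = σ·A = -44.51·549.8 = -24470 N = -24.47 kN.

-24.5 kN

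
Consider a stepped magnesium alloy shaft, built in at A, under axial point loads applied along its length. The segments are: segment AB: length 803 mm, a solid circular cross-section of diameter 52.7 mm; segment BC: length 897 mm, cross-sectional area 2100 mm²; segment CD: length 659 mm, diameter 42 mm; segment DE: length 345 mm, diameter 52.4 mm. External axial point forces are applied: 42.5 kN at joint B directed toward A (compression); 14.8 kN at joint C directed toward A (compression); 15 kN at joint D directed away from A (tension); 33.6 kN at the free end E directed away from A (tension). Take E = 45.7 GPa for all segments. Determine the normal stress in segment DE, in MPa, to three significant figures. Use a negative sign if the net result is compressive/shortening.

Internal axial forces (sectioning from the free end, tension +): N_DE = 33.6 kN, N_CD = 48.6 kN, N_BC = 33.8 kN, N_AB = -8.7 kN.
A_DE = 2157 mm².
σ_DE = N_DE/A_DE = 33600/2157 = 15.58 MPa.

15.6 MPa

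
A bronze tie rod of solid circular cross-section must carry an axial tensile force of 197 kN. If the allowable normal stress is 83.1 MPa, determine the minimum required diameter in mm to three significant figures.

Required area A ≥ P/σ_allow = 197000/83.1 = 2371 mm².
For a solid circular section, d ≥ √(4A/π) = 54.94 mm.

54.9 mm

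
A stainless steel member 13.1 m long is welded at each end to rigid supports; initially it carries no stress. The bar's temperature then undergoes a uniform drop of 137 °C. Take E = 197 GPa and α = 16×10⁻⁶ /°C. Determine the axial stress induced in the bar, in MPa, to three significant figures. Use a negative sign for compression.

Free thermal expansion αLΔT = 16e-6 · 13100 · -137 = -28.72 mm.
The walls impose strain ε = −(-28.72)/13100 = 2.1920e-03; σ = Eε = 197000 · 2.1920e-03 = 431.8 MPa.

432 MPa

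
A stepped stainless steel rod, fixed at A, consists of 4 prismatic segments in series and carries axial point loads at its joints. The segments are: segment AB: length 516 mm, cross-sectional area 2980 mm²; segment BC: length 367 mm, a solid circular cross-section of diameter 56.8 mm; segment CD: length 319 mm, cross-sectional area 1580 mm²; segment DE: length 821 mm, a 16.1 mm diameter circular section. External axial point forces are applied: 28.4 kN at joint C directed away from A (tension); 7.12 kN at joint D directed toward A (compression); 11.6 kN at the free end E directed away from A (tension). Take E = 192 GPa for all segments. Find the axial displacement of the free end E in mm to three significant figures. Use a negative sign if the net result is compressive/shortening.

0.303 mm

Internal axial forces (sectioning from the free end, tension +): N_DE = 11.6 kN, N_CD = 4.48 kN, N_BC = 32.88 kN, N_AB = 32.88 kN.
A_BC = 2534 mm².
A_DE = 203.6 mm².
δ_AB = 32880·516/(2980·192000) = 0.02965 mm
δ_BC = 32880·367/(2534·192000) = 0.0248 mm
δ_CD = 4480·319/(1580·192000) = 0.004711 mm
δ_DE = 11600·821/(203.6·192000) = 0.2436 mm
δ = Σδ_i = 0.3028 mm.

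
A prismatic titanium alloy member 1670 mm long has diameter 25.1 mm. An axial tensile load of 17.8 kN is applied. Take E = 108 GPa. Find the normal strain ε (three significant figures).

A = 494.8 mm².
σ = N/A = 35.97 MPa; ε = σ/E = 35.97/108000 = 3.331e-04.

3.33e-04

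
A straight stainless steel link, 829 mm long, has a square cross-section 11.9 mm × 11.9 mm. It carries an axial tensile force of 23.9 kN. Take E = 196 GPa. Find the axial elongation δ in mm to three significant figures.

0.714 mm

A = 141.6 mm².
δ_mech = NL/(AE) = 23900·829/(141.6·196000) = 0.7138 mm.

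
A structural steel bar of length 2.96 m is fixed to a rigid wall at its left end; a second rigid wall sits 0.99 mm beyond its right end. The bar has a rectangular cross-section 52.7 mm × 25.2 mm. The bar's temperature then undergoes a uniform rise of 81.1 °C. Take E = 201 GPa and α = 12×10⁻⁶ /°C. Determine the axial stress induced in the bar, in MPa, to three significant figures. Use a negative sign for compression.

-128 MPa

Free thermal expansion αLΔT = 12e-6 · 2960 · 81.1 = 2.881 mm.
The walls engage after the gap closes; constrained expansion = 2.881 − 0.99 = 1.891 mm.
The walls impose strain ε = −(1.891)/2960 = -6.3874e-04; σ = Eε = 201000 · -6.3874e-04 = -128.4 MPa.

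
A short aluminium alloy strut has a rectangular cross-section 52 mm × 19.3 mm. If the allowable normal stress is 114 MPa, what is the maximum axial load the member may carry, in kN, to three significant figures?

A = 1004 mm².
P_max = σ_allow · A = 114 · 1004 = 114400 N = 114.4 kN.

114 kN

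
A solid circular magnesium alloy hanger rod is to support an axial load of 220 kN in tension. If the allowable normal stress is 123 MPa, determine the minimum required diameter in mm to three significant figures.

Required area A ≥ P/σ_allow = 220000/123 = 1789 mm².
For a solid circular section, d ≥ √(4A/π) = 47.72 mm.

47.7 mm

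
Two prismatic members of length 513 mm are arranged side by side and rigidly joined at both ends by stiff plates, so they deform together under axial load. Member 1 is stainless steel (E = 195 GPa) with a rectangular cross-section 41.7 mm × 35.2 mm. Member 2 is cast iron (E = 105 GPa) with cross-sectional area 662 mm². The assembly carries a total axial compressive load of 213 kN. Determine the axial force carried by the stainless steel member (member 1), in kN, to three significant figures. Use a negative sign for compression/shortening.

-171 kN

A_1 = 1468 mm².
Equal strain + equilibrium ⇒ each member carries load in proportion to AE: A₁E₁ = 286200000 N, A₂E₂ = 69510000 N, ΣAE = 355700000 N.
F₁ = P·A₁E₁/ΣAE = -213000·286200000/355700000 = -171400 N.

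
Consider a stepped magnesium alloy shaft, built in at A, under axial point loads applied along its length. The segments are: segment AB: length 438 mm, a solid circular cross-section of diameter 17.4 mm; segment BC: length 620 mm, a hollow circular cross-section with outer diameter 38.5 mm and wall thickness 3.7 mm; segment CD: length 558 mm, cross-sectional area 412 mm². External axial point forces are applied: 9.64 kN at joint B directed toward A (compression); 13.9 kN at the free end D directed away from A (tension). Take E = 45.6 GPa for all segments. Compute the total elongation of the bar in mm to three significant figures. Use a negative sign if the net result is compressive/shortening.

1.05 mm

Internal axial forces (sectioning from the free end, tension +): N_CD = 13.9 kN, N_BC = 13.9 kN, N_AB = 4.26 kN.
A_AB = 237.8 mm².
A_BC = 404.5 mm².
δ_AB = 4260·438/(237.8·45600) = 0.1721 mm
δ_BC = 13900·620/(404.5·45600) = 0.4672 mm
δ_CD = 13900·558/(412·45600) = 0.4128 mm
δ = Σδ_i = 1.052 mm.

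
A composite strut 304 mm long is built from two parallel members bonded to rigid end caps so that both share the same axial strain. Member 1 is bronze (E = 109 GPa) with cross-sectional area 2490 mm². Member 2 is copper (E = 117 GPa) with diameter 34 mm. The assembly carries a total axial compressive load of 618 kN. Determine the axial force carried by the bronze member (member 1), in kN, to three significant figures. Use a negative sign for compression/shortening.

-444 kN

A_2 = 907.9 mm².
Equal strain + equilibrium ⇒ each member carries load in proportion to AE: A₁E₁ = 271400000 N, A₂E₂ = 106200000 N, ΣAE = 377600000 N.
F₁ = P·A₁E₁/ΣAE = -618000·271400000/377600000 = -444200 N.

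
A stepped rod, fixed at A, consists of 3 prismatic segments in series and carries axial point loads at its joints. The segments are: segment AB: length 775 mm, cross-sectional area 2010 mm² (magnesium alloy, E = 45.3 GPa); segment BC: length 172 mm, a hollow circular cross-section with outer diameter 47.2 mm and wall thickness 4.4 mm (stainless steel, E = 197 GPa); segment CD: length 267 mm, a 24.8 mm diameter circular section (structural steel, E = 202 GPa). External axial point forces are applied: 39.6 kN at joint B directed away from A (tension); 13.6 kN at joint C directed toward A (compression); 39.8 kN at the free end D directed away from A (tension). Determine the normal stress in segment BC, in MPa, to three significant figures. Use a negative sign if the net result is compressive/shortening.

44.3 MPa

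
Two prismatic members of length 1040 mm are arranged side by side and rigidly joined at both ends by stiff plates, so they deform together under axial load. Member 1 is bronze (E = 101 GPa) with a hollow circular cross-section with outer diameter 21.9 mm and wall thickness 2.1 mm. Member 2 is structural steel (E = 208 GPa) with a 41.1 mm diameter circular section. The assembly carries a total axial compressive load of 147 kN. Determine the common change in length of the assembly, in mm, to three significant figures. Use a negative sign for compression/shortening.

-0.529 mm

A_1 = 130.6 mm².
A_2 = 1327 mm².
Equal strain + equilibrium ⇒ each member carries load in proportion to AE: A₁E₁ = 13190000 N, A₂E₂ = 276000000 N, ΣAE = 289100000 N.
δ = PL/ΣAE = -147000·1040/289100000 = -0.5287 mm.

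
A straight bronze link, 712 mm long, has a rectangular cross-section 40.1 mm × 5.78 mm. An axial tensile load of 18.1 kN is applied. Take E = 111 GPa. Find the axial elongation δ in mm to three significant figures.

A = 231.8 mm².
δ_mech = NL/(AE) = 18100·712/(231.8·111000) = 0.5009 mm.

0.501 mm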